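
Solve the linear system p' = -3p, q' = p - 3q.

Coefficient matrix A = [[-3, 0], [1, -3]].
Characteristic polynomial det(A - λI) = λ^2 + 6λ + 9 = 0.
Single eigenvalue λ = -3 with algebraic multiplicity 2.
Eigenvector v = (0,-1); generalized eigenvector w with (A-λI)w=v is (-1,-2).
General solution: e^(-3t)[K_1·v + K_2·(t·v + w)].

p(t) = -K_2e^(-3t), q(t) = -K_1e^(-3t) - K_2te^(-3t) - 2K_2e^(-3t)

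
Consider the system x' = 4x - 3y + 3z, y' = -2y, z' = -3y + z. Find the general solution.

Coefficient matrix A = [[4, -3, 3], [0, -2, 0], [0, -3, 1]].
det(A - λI) = 0 gives eigenvalues λ = 1, -2, 4.
For λ=1: eigenvector (1,0,-1).
For λ=-2: eigenvector (0,1,1).
For λ=4: eigenvector (1,0,0).
General solution: C_1e^(t)(1,0,-1) + C_2e^(-2t)(0,1,1) + C_3e^(4t)(1,0,0).

x(t) = C_1e^(t) + C_3e^(4t), y(t) = C_2e^(-2t), z(t) = -C_1e^(t) + C_2e^(-2t)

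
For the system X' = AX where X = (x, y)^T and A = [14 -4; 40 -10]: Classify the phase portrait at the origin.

A = [[14,-4],[40,-10]]; det(A-λI) = λ^2 - 4λ + 20.
λ = 2 ± 4i: positive real part.

unstable spiral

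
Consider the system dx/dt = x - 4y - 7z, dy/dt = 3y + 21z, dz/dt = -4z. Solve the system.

Coefficient matrix A = [[1, -4, -7], [0, 3, 21], [0, 0, -4]].
det(A - λI) = 0 gives eigenvalues λ = -4, 3, 1.
For λ=-4: eigenvector (-1,-3,1).
For λ=3: eigenvector (-2,1,0).
For λ=1: eigenvector (1,0,0).
General solution: C_1e^(-4t)(-1,-3,1) + C_2e^(3t)(-2,1,0) + C_3e^(t)(1,0,0).

x(t) = -C_1e^(-4t) - 2C_2e^(3t) + C_3e^(t), y(t) = -3C_1e^(-4t) + C_2e^(3t), z(t) = C_1e^(-4t)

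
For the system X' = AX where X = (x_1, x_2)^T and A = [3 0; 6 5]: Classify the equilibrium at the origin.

unstable node

A = [[3,0],[6,5]]; det(A-λI) = λ^2 - 8λ + 15.
λ = 5, 3: both positive.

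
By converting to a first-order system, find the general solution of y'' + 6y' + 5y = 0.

Let x_1 = y, x_2 = y'. Then x_1' = x_2 and x_2' = -5x_1 - 6x_2.
A = [[0,1],[-5,-6]]; det(A-λI) = λ^2 + 6λ + 5.
Eigenvalues λ = -5, -1 with eigenvectors (1,-5), (1,-1).

y(t) = C_1e^(-5t) + C_2e^(-t)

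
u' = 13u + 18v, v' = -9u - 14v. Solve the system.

u(t) = c_1e^(-5t) + 2c_2e^(4t), v(t) = -c_1e^(-5t) - c_2e^(4t)

Coefficient matrix A = [[13, 18], [-9, -14]].
Characteristic polynomial det(A - λI) = λ^2 + λ - 20 = 0.
Eigenvalues λ = -5, 4.
For λ=-5: (A-λI) row 1 is [18, 18], so an eigenvector is (1, -1).
For λ=4: (A-λI) row 1 is [9, 18], so an eigenvector is (2, -1).
General solution: c_1e^(-5t)(1,-1) + c_2e^(4t)(2,-1).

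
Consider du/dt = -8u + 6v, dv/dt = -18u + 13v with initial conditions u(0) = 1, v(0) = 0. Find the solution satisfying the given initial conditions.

Coefficient matrix A = [[-8, 6], [-18, 13]].
Characteristic polynomial det(A - λI) = λ^2 - 5λ + 4 = 0.
Eigenvalues λ = 4, 1.
For λ=4: (A-λI) row 1 is [-12, 6], so an eigenvector is (-1, -2).
For λ=1: (A-λI) row 1 is [-9, 6], so an eigenvector is (2, 3).
General solution: C_1e^(4t)(-1,-2) + C_2e^(t)(2,3).
Applying u(0)=1, v(0)=0 gives C_1=3, C_2=2.

u(t) = -3e^(4t) + 4e^(t), v(t) = -6e^(4t) + 6e^(t)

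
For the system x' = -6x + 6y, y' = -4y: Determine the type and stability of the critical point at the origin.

stable node

A = [[-6,6],[0,-4]]; det(A-λI) = λ^2 + 10λ + 24.
λ = -4, -6: both negative.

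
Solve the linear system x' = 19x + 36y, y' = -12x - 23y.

Coefficient matrix A = [[19, 36], [-12, -23]].
Characteristic polynomial det(A - λI) = λ^2 + 4λ - 5 = 0.
Eigenvalues λ = -5, 1.
For λ=-5: (A-λI) row 1 is [24, 36], so an eigenvector is (-3, 2).
For λ=1: (A-λI) row 1 is [18, 36], so an eigenvector is (-2, 1).
General solution: C_1e^(-5t)(-3,2) + C_2e^(t)(-2,1).

x(t) = -3C_1e^(-5t) - 2C_2e^(t), y(t) = 2C_1e^(-5t) + C_2e^(t)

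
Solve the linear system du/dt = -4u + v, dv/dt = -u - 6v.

Coefficient matrix A = [[-4, 1], [-1, -6]].
Characteristic polynomial det(A - λI) = λ^2 + 10λ + 25 = 0.
Single eigenvalue λ = -5 with algebraic multiplicity 2.
Eigenvector v = (-1,1); generalized eigenvector w with (A-λI)w=v is (2,-3).
General solution: e^(-5t)[K_1·v + K_2·(t·v + w)].

u(t) = -K_1e^(-5t) - K_2te^(-5t) + 2K_2e^(-5t), v(t) = K_1e^(-5t) + K_2te^(-5t) - 3K_2e^(-5t)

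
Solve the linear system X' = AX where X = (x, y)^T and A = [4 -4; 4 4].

Coefficient matrix A = [[4, -4], [4, 4]].
Characteristic polynomial det(A - λI) = λ^2 - 8λ + 32 = 0.
Eigenvalues λ = 4 ± 4i (complex conjugate pair).
For λ=4+4i: an eigenvector is (0,-1) - i(1,0) = (0 - i, -1).
A real fundamental pair from Re and Im of e^((4+4i)t)v: X_1 = e^(4t)(cos(4t)·(0,-1) + sin(4t)·(1,0)), X_2 = e^(4t)(sin(4t)·(0,-1) - cos(4t)·(1,0)).
General solution: C_1X_1 + C_2X_2.

x(t) = C_1e^(4t)sin(4t) - C_2e^(4t)cos(4t), y(t) = -C_1e^(4t)cos(4t) - C_2e^(4t)sin(4t)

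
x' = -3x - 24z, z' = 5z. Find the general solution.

Coefficient matrix A = [[-3, -24], [0, 5]].
Characteristic polynomial det(A - λI) = λ^2 - 2λ - 15 = 0.
Eigenvalues λ = 5, -3.
For λ=5: (A-λI) row 1 is [-8, -24], so an eigenvector is (3, -1).
For λ=-3: (A-λI) row 1 is [0, -24], so an eigenvector is (-1, 0).
General solution: c_1e^(5t)(3,-1) + c_2e^(-3t)(-1,0).

x(t) = 3c_1e^(5t) - c_2e^(-3t), z(t) = -c_1e^(5t)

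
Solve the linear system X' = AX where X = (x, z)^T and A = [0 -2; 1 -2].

x(t) = -c_1e^(-t)sin(t) + c_1e^(-t)cos(t) + c_2e^(-t)sin(t) + c_2e^(-t)cos(t), z(t) = c_1e^(-t)cos(t) + c_2e^(-t)sin(t)

Coefficient matrix A = [[0, -2], [1, -2]].
Characteristic polynomial det(A - λI) = λ^2 + 2λ + 2 = 0.
Eigenvalues λ = -1 ± i (complex conjugate pair).
For λ=-1+i: an eigenvector is (1,1) - i(-1,0) = (1 + i, 1).
A real fundamental pair from Re and Im of e^((-1+i)t)v: X_1 = e^(-t)(cos(t)·(1,1) + sin(t)·(-1,0)), X_2 = e^(-t)(sin(t)·(1,1) - cos(t)·(-1,0)).
General solution: c_1X_1 + c_2X_2.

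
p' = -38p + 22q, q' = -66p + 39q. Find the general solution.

Coefficient matrix A = [[-38, 22], [-66, 39]].
Characteristic polynomial det(A - λI) = λ^2 - λ - 30 = 0.
Eigenvalues λ = -5, 6.
For λ=-5: (A-λI) row 1 is [-33, 22], so an eigenvector is (2, 3).
For λ=6: (A-λI) row 1 is [-44, 22], so an eigenvector is (-1, -2).
General solution: c_1e^(-5t)(2,3) + c_2e^(6t)(-1,-2).

p(t) = 2c_1e^(-5t) - c_2e^(6t), q(t) = 3c_1e^(-5t) - 2c_2e^(6t)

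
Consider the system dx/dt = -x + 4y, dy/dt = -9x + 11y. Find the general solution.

Coefficient matrix A = [[-1, 4], [-9, 11]].
Characteristic polynomial det(A - λI) = λ^2 - 10λ + 25 = 0.
Single eigenvalue λ = 5 with algebraic multiplicity 2.
Eigenvector v = (-2,-3); generalized eigenvector w with (A-λI)w=v is (-1,-2).
General solution: e^(5t)[c_1·v + c_2·(t·v + w)].

x(t) = -2c_1e^(5t) - 2c_2te^(5t) - c_2e^(5t), y(t) = -3c_1e^(5t) - 3c_2te^(5t) - 2c_2e^(5t)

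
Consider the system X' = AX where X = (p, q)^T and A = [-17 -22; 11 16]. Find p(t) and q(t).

p(t) = -2K_1e^(-6t) - K_2e^(5t), q(t) = K_1e^(-6t) + K_2e^(5t)

Coefficient matrix A = [[-17, -22], [11, 16]].
Characteristic polynomial det(A - λI) = λ^2 + λ - 30 = 0.
Eigenvalues λ = -6, 5.
For λ=-6: (A-λI) row 1 is [-11, -22], so an eigenvector is (-2, 1).
For λ=5: (A-λI) row 1 is [-22, -22], so an eigenvector is (-1, 1).
General solution: K_1e^(-6t)(-2,1) + K_2e^(5t)(-1,1).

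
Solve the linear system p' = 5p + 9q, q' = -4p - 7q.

Coefficient matrix A = [[5, 9], [-4, -7]].
Characteristic polynomial det(A - λI) = λ^2 + 2λ + 1 = 0.
Single eigenvalue λ = -1 with algebraic multiplicity 2.
Eigenvector v = (3,-2); generalized eigenvector w with (A-λI)w=v is (-1,1).
General solution: e^(-t)[C_1·v + C_2·(t·v + w)].

p(t) = 3C_1e^(-t) + 3C_2te^(-t) - C_2e^(-t), q(t) = -2C_1e^(-t) - 2C_2te^(-t) + C_2e^(-t)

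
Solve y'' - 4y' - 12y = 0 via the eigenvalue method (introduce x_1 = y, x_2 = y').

y(t) = K_1e^(-2t) + K_2e^(6t)

Let x_1 = y, x_2 = y'. Then x_1' = x_2 and x_2' = 12x_1 + 4x_2.
A = [[0,1],[12,4]]; det(A-λI) = λ^2 - 4λ - 12.
Eigenvalues λ = -2, 6 with eigenvectors (1,-2), (1,6).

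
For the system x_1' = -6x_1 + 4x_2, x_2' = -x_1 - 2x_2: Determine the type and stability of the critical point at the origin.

A = [[-6,4],[-1,-2]]; det(A-λI) = λ^2 + 8λ + 16.
repeated λ = -4 with a single eigenvector.

stable improper node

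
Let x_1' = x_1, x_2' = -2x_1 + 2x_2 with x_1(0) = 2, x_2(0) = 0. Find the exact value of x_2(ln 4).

A = [[1,0],[-2,2]]; eigenvalues λ = 1, 2.
Eigenvectors: (-1,-2) for λ=1, (0,1) for λ=2.
From the initial condition, c_1 = -2, c_2 = -4.
x_2(ln 4) = (-2)(4^1)(-2) + (-4)(4^2)(1) = -48.

-48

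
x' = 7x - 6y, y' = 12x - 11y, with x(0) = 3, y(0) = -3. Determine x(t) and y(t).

x(t) = 9e^(t) - 6e^(-5t), y(t) = 9e^(t) - 12e^(-5t)

Coefficient matrix A = [[7, -6], [12, -11]].
Characteristic polynomial det(A - λI) = λ^2 + 4λ - 5 = 0.
Eigenvalues λ = 1, -5.
For λ=1: (A-λI) row 1 is [6, -6], so an eigenvector is (1, 1).
For λ=-5: (A-λI) row 1 is [12, -6], so an eigenvector is (1, 2).
General solution: c_1e^(t)(1,1) + c_2e^(-5t)(1,2).
Applying x(0)=3, y(0)=-3 gives c_1=9, c_2=-6.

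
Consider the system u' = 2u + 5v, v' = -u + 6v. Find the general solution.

Coefficient matrix A = [[2, 5], [-1, 6]].
Characteristic polynomial det(A - λI) = λ^2 - 8λ + 17 = 0.
Eigenvalues λ = 4 ± i (complex conjugate pair).
For λ=4+i: an eigenvector is (1,0) - i(-2,-1) = (1 + 2i, 0 + i).
A real fundamental pair from Re and Im of e^((4+i)t)v: X_1 = e^(4t)(cos(t)·(1,0) + sin(t)·(-2,-1)), X_2 = e^(4t)(sin(t)·(1,0) - cos(t)·(-2,-1)).
General solution: c_1X_1 + c_2X_2.

u(t) = -2c_1e^(4t)sin(t) + c_1e^(4t)cos(t) + c_2e^(4t)sin(t) + 2c_2e^(4t)cos(t), v(t) = -c_1e^(4t)sin(t) + c_2e^(4t)cos(t)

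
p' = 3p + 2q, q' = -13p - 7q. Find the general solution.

Coefficient matrix A = [[3, 2], [-13, -7]].
Characteristic polynomial det(A - λI) = λ^2 + 4λ + 5 = 0.
Eigenvalues λ = -2 ± i (complex conjugate pair).
For λ=-2+i: an eigenvector is (1,-3) - i(-1,2) = (1 + i, -3 - 2i).
A real fundamental pair from Re and Im of e^((-2+i)t)v: X_1 = e^(-2t)(cos(t)·(1,-3) + sin(t)·(-1,2)), X_2 = e^(-2t)(sin(t)·(1,-3) - cos(t)·(-1,2)).
General solution: K_1X_1 + K_2X_2.

p(t) = -K_1e^(-2t)sin(t) + K_1e^(-2t)cos(t) + K_2e^(-2t)sin(t) + K_2e^(-2t)cos(t), q(t) = 2K_1e^(-2t)sin(t) - 3K_1e^(-2t)cos(t) - 3K_2e^(-2t)sin(t) - 2K_2e^(-2t)cos(t)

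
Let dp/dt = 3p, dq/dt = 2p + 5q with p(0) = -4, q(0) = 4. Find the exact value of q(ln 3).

108

A = [[3,0],[2,5]]; eigenvalues λ = 5, 3.
Eigenvectors: (0,1) for λ=5, (1,-1) for λ=3.
From the initial condition, c_1 = 0, c_2 = -4.
q(ln 3) = (0)(3^5)(1) + (-4)(3^3)(-1) = 108.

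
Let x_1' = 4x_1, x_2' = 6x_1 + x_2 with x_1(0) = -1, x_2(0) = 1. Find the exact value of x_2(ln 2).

A = [[4,0],[6,1]]; eigenvalues λ = 1, 4.
Eigenvectors: (0,-1) for λ=1, (1,2) for λ=4.
From the initial condition, c_1 = -3, c_2 = -1.
x_2(ln 2) = (-3)(2^1)(-1) + (-1)(2^4)(2) = -26.

-26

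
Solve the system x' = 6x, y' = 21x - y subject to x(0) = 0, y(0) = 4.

x(t) = 0, y(t) = 4e^(-t)

Coefficient matrix A = [[6, 0], [21, -1]].
Characteristic polynomial det(A - λI) = λ^2 - 5λ - 6 = 0.
Eigenvalues λ = 6, -1.
For λ=6: (A-λI) row 2 is [21, -7], so an eigenvector is (-1, -3).
For λ=-1: (A-λI) row 1 is [7, 0], so an eigenvector is (0, 1).
General solution: C_1e^(6t)(-1,-3) + C_2e^(-t)(0,1).
Applying x(0)=0, y(0)=4 gives C_1=0, C_2=4.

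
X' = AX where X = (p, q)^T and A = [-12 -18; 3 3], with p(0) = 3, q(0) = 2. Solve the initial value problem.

p(t) = -18e^(-3t) + 21e^(-6t), q(t) = 9e^(-3t) - 7e^(-6t)

Coefficient matrix A = [[-12, -18], [3, 3]].
Characteristic polynomial det(A - λI) = λ^2 + 9λ + 18 = 0.
Eigenvalues λ = -6, -3.
For λ=-6: (A-λI) row 1 is [-6, -18], so an eigenvector is (3, -1).
For λ=-3: (A-λI) row 1 is [-9, -18], so an eigenvector is (-2, 1).
General solution: K_1e^(-6t)(3,-1) + K_2e^(-3t)(-2,1).
Applying p(0)=3, q(0)=2 gives K_1=7, K_2=9.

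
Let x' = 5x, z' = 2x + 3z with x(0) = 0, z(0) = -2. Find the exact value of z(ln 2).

-16

A = [[5,0],[2,3]]; eigenvalues λ = 3, 5.
Eigenvectors: (0,-1) for λ=3, (1,1) for λ=5.
From the initial condition, c_1 = 2, c_2 = 0.
z(ln 2) = (2)(2^3)(-1) + (0)(2^5)(1) = -16.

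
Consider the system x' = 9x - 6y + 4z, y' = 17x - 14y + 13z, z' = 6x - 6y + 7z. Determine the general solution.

Coefficient matrix A = [[9, -6, 4], [17, -14, 13], [6, -6, 7]].
det(A - λI) = 0 gives eigenvalues λ = -2, 3, 1.
For λ=-2: eigenvector (2,5,2).
For λ=3: eigenvector (1,1,0).
For λ=1: eigenvector (1,2,1).
General solution: C_1e^(-2t)(2,5,2) + C_2e^(3t)(1,1,0) + C_3e^(t)(1,2,1).

x(t) = 2C_1e^(-2t) + C_2e^(3t) + C_3e^(t), y(t) = 5C_1e^(-2t) + C_2e^(3t) + 2C_3e^(t), z(t) = 2C_1e^(-2t) + C_3e^(t)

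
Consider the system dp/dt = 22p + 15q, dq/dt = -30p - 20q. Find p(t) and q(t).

Coefficient matrix A = [[22, 15], [-30, -20]].
Characteristic polynomial det(A - λI) = λ^2 - 2λ + 10 = 0.
Eigenvalues λ = 1 ± 3i (complex conjugate pair).
For λ=1+3i: an eigenvector is (-1,1) - i(-2,3) = (-1 + 2i, 1 - 3i).
A real fundamental pair from Re and Im of e^((1+3i)t)v: X_1 = e^(t)(cos(3t)·(-1,1) + sin(3t)·(-2,3)), X_2 = e^(t)(sin(3t)·(-1,1) - cos(3t)·(-2,3)).
General solution: C_1X_1 + C_2X_2.

p(t) = -2C_1e^(t)sin(3t) - C_1e^(t)cos(3t) - C_2e^(t)sin(3t) + 2C_2e^(t)cos(3t), q(t) = 3C_1e^(t)sin(3t) + C_1e^(t)cos(3t) + C_2e^(t)sin(3t) - 3C_2e^(t)cos(3t)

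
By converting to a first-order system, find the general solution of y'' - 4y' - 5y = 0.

y(t) = c_1e^(-t) + c_2e^(5t)

Let x_1 = y, x_2 = y'. Then x_1' = x_2 and x_2' = 5x_1 + 4x_2.
A = [[0,1],[5,4]]; det(A-λI) = λ^2 - 4λ - 5.
Eigenvalues λ = -1, 5 with eigenvectors (1,-1), (1,5).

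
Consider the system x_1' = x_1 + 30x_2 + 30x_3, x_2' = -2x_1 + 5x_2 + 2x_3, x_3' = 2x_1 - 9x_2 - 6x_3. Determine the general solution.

x_1(t) = -K_1e^(t) - 6K_2e^(-4t), x_2(t) = -K_1e^(t) - 2K_2e^(-4t) - K_3e^(3t), x_3(t) = K_1e^(t) + 3K_2e^(-4t) + K_3e^(3t)

Coefficient matrix A = [[1, 30, 30], [-2, 5, 2], [2, -9, -6]].
det(A - λI) = 0 gives eigenvalues λ = 1, -4, 3.
For λ=1: eigenvector (-1,-1,1).
For λ=-4: eigenvector (-6,-2,3).
For λ=3: eigenvector (0,-1,1).
General solution: K_1e^(t)(-1,-1,1) + K_2e^(-4t)(-6,-2,3) + K_3e^(3t)(0,-1,1).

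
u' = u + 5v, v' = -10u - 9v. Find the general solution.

Coefficient matrix A = [[1, 5], [-10, -9]].
Characteristic polynomial det(A - λI) = λ^2 + 8λ + 41 = 0.
Eigenvalues λ = -4 ± 5i (complex conjugate pair).
For λ=-4+5i: an eigenvector is (0,-1) - i(-1,1) = (0 + i, -1 - i).
A real fundamental pair from Re and Im of e^((-4+5i)t)v: X_1 = e^(-4t)(cos(5t)·(0,-1) + sin(5t)·(-1,1)), X_2 = e^(-4t)(sin(5t)·(0,-1) - cos(5t)·(-1,1)).
General solution: c_1X_1 + c_2X_2.

u(t) = -c_1e^(-4t)sin(5t) + c_2e^(-4t)cos(5t), v(t) = c_1e^(-4t)sin(5t) - c_1e^(-4t)cos(5t) - c_2e^(-4t)sin(5t) - c_2e^(-4t)cos(5t)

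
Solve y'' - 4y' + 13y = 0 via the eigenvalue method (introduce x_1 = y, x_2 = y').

y(t) = C_1e^(2t)cos(3t) + C_2e^(2t)sin(3t)

Let x_1 = y, x_2 = y'. Then x_1' = x_2 and x_2' = -13x_1 + 4x_2.
A = [[0,1],[-13,4]]; det(A-λI) = λ^2 - 4λ + 13.
Eigenvalues λ = 2 ± 3i.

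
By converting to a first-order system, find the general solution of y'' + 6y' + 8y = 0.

y(t) = C_1e^(-2t) + C_2e^(-4t)

Let x_1 = y, x_2 = y'. Then x_1' = x_2 and x_2' = -8x_1 - 6x_2.
A = [[0,1],[-8,-6]]; det(A-λI) = λ^2 + 6λ + 8.
Eigenvalues λ = -2, -4 with eigenvectors (1,-2), (1,-4).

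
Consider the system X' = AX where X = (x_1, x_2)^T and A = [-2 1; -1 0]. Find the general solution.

Coefficient matrix A = [[-2, 1], [-1, 0]].
Characteristic polynomial det(A - λI) = λ^2 + 2λ + 1 = 0.
Single eigenvalue λ = -1 with algebraic multiplicity 2.
Eigenvector v = (-1,-1); generalized eigenvector w with (A-λI)w=v is (3,2).
General solution: e^(-t)[K_1·v + K_2·(t·v + w)].

x_1(t) = -K_1e^(-t) - K_2te^(-t) + 3K_2e^(-t), x_2(t) = -K_1e^(-t) - K_2te^(-t) + 2K_2e^(-t)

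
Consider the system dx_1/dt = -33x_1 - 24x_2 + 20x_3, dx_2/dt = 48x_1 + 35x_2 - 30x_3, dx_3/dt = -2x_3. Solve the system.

Coefficient matrix A = [[-33, -24, 20], [48, 35, -30], [0, 0, -2]].
det(A - λI) = 0 gives eigenvalues λ = -1, 3, -2.
For λ=-1: eigenvector (-3,4,0).
For λ=3: eigenvector (2,-3,0).
For λ=-2: eigenvector (-4,6,1).
General solution: c_1e^(-t)(-3,4,0) + c_2e^(3t)(2,-3,0) + c_3e^(-2t)(-4,6,1).

x_1(t) = -3c_1e^(-t) + 2c_2e^(3t) - 4c_3e^(-2t), x_2(t) = 4c_1e^(-t) - 3c_2e^(3t) + 6c_3e^(-2t), x_3(t) = c_3e^(-2t)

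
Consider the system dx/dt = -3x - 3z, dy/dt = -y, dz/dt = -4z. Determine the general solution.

x(t) = c_1e^(-3t) + 3c_3e^(-4t), y(t) = c_2e^(-t), z(t) = c_3e^(-4t)

Coefficient matrix A = [[-3, 0, -3], [0, -1, 0], [0, 0, -4]].
det(A - λI) = 0 gives eigenvalues λ = -3, -1, -4.
For λ=-3: eigenvector (1,0,0).
For λ=-1: eigenvector (0,1,0).
For λ=-4: eigenvector (3,0,1).
General solution: c_1e^(-3t)(1,0,0) + c_2e^(-t)(0,1,0) + c_3e^(-4t)(3,0,1).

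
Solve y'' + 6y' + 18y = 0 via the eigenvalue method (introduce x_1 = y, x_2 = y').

Let x_1 = y, x_2 = y'. Then x_1' = x_2 and x_2' = -18x_1 - 6x_2.
A = [[0,1],[-18,-6]]; det(A-λI) = λ^2 + 6λ + 18.
Eigenvalues λ = -3 ± 3i.

y(t) = c_1e^(-3t)cos(3t) + c_2e^(-3t)sin(3t)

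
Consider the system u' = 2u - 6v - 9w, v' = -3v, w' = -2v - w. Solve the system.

u(t) = K_1e^(2t) + 3K_2e^(-3t) + 3K_3e^(-t), v(t) = K_2e^(-3t), w(t) = K_2e^(-3t) + K_3e^(-t)

Coefficient matrix A = [[2, -6, -9], [0, -3, 0], [0, -2, -1]].
det(A - λI) = 0 gives eigenvalues λ = 2, -3, -1.
For λ=2: eigenvector (1,0,0).
For λ=-3: eigenvector (3,1,1).
For λ=-1: eigenvector (3,0,1).
General solution: K_1e^(2t)(1,0,0) + K_2e^(-3t)(3,1,1) + K_3e^(-t)(3,0,1).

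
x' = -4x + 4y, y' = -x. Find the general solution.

Coefficient matrix A = [[-4, 4], [-1, 0]].
Characteristic polynomial det(A - λI) = λ^2 + 4λ + 4 = 0.
Single eigenvalue λ = -2 with algebraic multiplicity 2.
Eigenvector v = (-2,-1); generalized eigenvector w with (A-λI)w=v is (-1,-1).
General solution: e^(-2t)[c_1·v + c_2·(t·v + w)].

x(t) = -2c_1e^(-2t) - 2c_2te^(-2t) - c_2e^(-2t), y(t) = -c_1e^(-2t) - c_2te^(-2t) - c_2e^(-2t)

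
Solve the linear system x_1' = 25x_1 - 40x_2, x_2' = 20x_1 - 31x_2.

Coefficient matrix A = [[25, -40], [20, -31]].
Characteristic polynomial det(A - λI) = λ^2 + 6λ + 25 = 0.
Eigenvalues λ = -3 ± 4i (complex conjugate pair).
For λ=-3+4i: an eigenvector is (1,1) - i(-3,-2) = (1 + 3i, 1 + 2i).
A real fundamental pair from Re and Im of e^((-3+4i)t)v: X_1 = e^(-3t)(cos(4t)·(1,1) + sin(4t)·(-3,-2)), X_2 = e^(-3t)(sin(4t)·(1,1) - cos(4t)·(-3,-2)).
General solution: C_1X_1 + C_2X_2.

x_1(t) = -3C_1e^(-3t)sin(4t) + C_1e^(-3t)cos(4t) + C_2e^(-3t)sin(4t) + 3C_2e^(-3t)cos(4t), x_2(t) = -2C_1e^(-3t)sin(4t) + C_1e^(-3t)cos(4t) + C_2e^(-3t)sin(4t) + 2C_2e^(-3t)cos(4t)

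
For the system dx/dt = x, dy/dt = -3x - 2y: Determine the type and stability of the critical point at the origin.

saddle

A = [[1,0],[-3,-2]]; det(A-λI) = λ^2 + λ - 2.
λ = -2, 1: opposite signs.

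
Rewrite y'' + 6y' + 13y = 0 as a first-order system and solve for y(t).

y(t) = C_1e^(-3t)cos(2t) + C_2e^(-3t)sin(2t)

Let x_1 = y, x_2 = y'. Then x_1' = x_2 and x_2' = -13x_1 - 6x_2.
A = [[0,1],[-13,-6]]; det(A-λI) = λ^2 + 6λ + 13.
Eigenvalues λ = -3 ± 2i.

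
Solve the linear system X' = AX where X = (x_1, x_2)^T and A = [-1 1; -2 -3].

x_1(t) = K_1e^(-2t)cos(t) + K_2e^(-2t)sin(t), x_2(t) = -K_1e^(-2t)sin(t) - K_1e^(-2t)cos(t) - K_2e^(-2t)sin(t) + K_2e^(-2t)cos(t)

Coefficient matrix A = [[-1, 1], [-2, -3]].
Characteristic polynomial det(A - λI) = λ^2 + 4λ + 5 = 0.
Eigenvalues λ = -2 ± i (complex conjugate pair).
For λ=-2+i: an eigenvector is (1,-1) - i(0,-1) = (1, -1 + i).
A real fundamental pair from Re and Im of e^((-2+i)t)v: X_1 = e^(-2t)(cos(t)·(1,-1) + sin(t)·(0,-1)), X_2 = e^(-2t)(sin(t)·(1,-1) - cos(t)·(0,-1)).
General solution: K_1X_1 + K_2X_2.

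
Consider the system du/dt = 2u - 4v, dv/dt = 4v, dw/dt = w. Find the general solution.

Coefficient matrix A = [[2, -4, 0], [0, 4, 0], [0, 0, 1]].
det(A - λI) = 0 gives eigenvalues λ = 2, 1, 4.
For λ=2: eigenvector (1,0,0).
For λ=1: eigenvector (0,0,1).
For λ=4: eigenvector (-2,1,0).
General solution: c_1e^(2t)(1,0,0) + c_2e^(t)(0,0,1) + c_3e^(4t)(-2,1,0).

u(t) = c_1e^(2t) - 2c_3e^(4t), v(t) = c_3e^(4t), w(t) = c_2e^(t)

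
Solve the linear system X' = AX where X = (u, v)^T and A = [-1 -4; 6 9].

u(t) = -C_1e^(3t) - 2C_2e^(5t), v(t) = C_1e^(3t) + 3C_2e^(5t)

Coefficient matrix A = [[-1, -4], [6, 9]].
Characteristic polynomial det(A - λI) = λ^2 - 8λ + 15 = 0.
Eigenvalues λ = 3, 5.
For λ=3: (A-λI) row 1 is [-4, -4], so an eigenvector is (-1, 1).
For λ=5: (A-λI) row 1 is [-6, -4], so an eigenvector is (-2, 3).
General solution: C_1e^(3t)(-1,1) + C_2e^(5t)(-2,3).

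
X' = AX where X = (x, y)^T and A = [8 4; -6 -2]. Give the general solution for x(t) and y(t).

Coefficient matrix A = [[8, 4], [-6, -2]].
Characteristic polynomial det(A - λI) = λ^2 - 6λ + 8 = 0.
Eigenvalues λ = 2, 4.
For λ=2: (A-λI) row 1 is [6, 4], so an eigenvector is (2, -3).
For λ=4: (A-λI) row 1 is [4, 4], so an eigenvector is (-1, 1).
General solution: C_1e^(2t)(2,-3) + C_2e^(4t)(-1,1).

x(t) = 2C_1e^(2t) - C_2e^(4t), y(t) = -3C_1e^(2t) + C_2e^(4t)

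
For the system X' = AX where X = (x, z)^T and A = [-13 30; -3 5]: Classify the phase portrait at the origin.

stable spiral

A = [[-13,30],[-3,5]]; det(A-λI) = λ^2 + 8λ + 25.
λ = -4 ± 3i: negative real part.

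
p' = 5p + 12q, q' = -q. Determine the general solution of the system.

Coefficient matrix A = [[5, 12], [0, -1]].
Characteristic polynomial det(A - λI) = λ^2 - 4λ - 5 = 0.
Eigenvalues λ = -1, 5.
For λ=-1: (A-λI) row 1 is [6, 12], so an eigenvector is (2, -1).
For λ=5: (A-λI) row 1 is [0, 12], so an eigenvector is (-1, 0).
General solution: c_1e^(-t)(2,-1) + c_2e^(5t)(-1,0).

p(t) = 2c_1e^(-t) - c_2e^(5t), q(t) = -c_1e^(-t)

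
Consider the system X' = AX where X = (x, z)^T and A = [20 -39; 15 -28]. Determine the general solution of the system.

Coefficient matrix A = [[20, -39], [15, -28]].
Characteristic polynomial det(A - λI) = λ^2 + 8λ + 25 = 0.
Eigenvalues λ = -4 ± 3i (complex conjugate pair).
For λ=-4+3i: an eigenvector is (-2,-1) - i(-3,-2) = (-2 + 3i, -1 + 2i).
A real fundamental pair from Re and Im of e^((-4+3i)t)v: X_1 = e^(-4t)(cos(3t)·(-2,-1) + sin(3t)·(-3,-2)), X_2 = e^(-4t)(sin(3t)·(-2,-1) - cos(3t)·(-3,-2)).
General solution: c_1X_1 + c_2X_2.

x(t) = -3c_1e^(-4t)sin(3t) - 2c_1e^(-4t)cos(3t) - 2c_2e^(-4t)sin(3t) + 3c_2e^(-4t)cos(3t), z(t) = -2c_1e^(-4t)sin(3t) - c_1e^(-4t)cos(3t) - c_2e^(-4t)sin(3t) + 2c_2e^(-4t)cos(3t)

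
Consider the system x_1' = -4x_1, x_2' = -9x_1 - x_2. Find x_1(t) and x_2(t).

x_1(t) = C_1e^(-4t), x_2(t) = 3C_1e^(-4t) - C_2e^(-t)

Coefficient matrix A = [[-4, 0], [-9, -1]].
Characteristic polynomial det(A - λI) = λ^2 + 5λ + 4 = 0.
Eigenvalues λ = -4, -1.
For λ=-4: (A-λI) row 2 is [-9, 3], so an eigenvector is (1, 3).
For λ=-1: (A-λI) row 1 is [-3, 0], so an eigenvector is (0, -1).
General solution: C_1e^(-4t)(1,3) + C_2e^(-t)(0,-1).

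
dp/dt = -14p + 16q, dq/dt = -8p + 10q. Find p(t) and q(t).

p(t) = -K_1e^(2t) - 2K_2e^(-6t), q(t) = -K_1e^(2t) - K_2e^(-6t)

Coefficient matrix A = [[-14, 16], [-8, 10]].
Characteristic polynomial det(A - λI) = λ^2 + 4λ - 12 = 0.
Eigenvalues λ = 2, -6.
For λ=2: (A-λI) row 1 is [-16, 16], so an eigenvector is (-1, -1).
For λ=-6: (A-λI) row 1 is [-8, 16], so an eigenvector is (-2, -1).
General solution: K_1e^(2t)(-1,-1) + K_2e^(-6t)(-2,-1).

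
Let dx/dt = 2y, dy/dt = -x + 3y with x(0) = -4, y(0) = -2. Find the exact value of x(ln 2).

-8

A = [[0,2],[-1,3]]; eigenvalues λ = 2, 1.
Eigenvectors: (-1,-1) for λ=2, (-2,-1) for λ=1.
From the initial condition, c_1 = 0, c_2 = 2.
x(ln 2) = (0)(2^2)(-1) + (2)(2^1)(-2) = -8.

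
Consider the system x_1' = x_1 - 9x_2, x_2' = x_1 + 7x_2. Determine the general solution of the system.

Coefficient matrix A = [[1, -9], [1, 7]].
Characteristic polynomial det(A - λI) = λ^2 - 8λ + 16 = 0.
Single eigenvalue λ = 4 with algebraic multiplicity 2.
Eigenvector v = (3,-1); generalized eigenvector w with (A-λI)w=v is (-1,0).
General solution: e^(4t)[C_1·v + C_2·(t·v + w)].

x_1(t) = 3C_1e^(4t) + 3C_2te^(4t) - C_2e^(4t), x_2(t) = -C_1e^(4t) - C_2te^(4t)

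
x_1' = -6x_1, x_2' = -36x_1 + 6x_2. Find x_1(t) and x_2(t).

x_1(t) = -C_2e^(-6t), x_2(t) = C_1e^(6t) - 3C_2e^(-6t)

Coefficient matrix A = [[-6, 0], [-36, 6]].
Characteristic polynomial det(A - λI) = λ^2 - 36 = 0.
Eigenvalues λ = 6, -6.
For λ=6: (A-λI) row 1 is [-12, 0], so an eigenvector is (0, 1).
For λ=-6: (A-λI) row 2 is [-36, 12], so an eigenvector is (-1, -3).
General solution: C_1e^(6t)(0,1) + C_2e^(-6t)(-1,-3).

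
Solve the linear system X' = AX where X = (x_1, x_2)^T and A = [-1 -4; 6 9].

Coefficient matrix A = [[-1, -4], [6, 9]].
Characteristic polynomial det(A - λI) = λ^2 - 8λ + 15 = 0.
Eigenvalues λ = 5, 3.
For λ=5: (A-λI) row 1 is [-6, -4], so an eigenvector is (-2, 3).
For λ=3: (A-λI) row 1 is [-4, -4], so an eigenvector is (-1, 1).
General solution: C_1e^(5t)(-2,3) + C_2e^(3t)(-1,1).

x_1(t) = -2C_1e^(5t) - C_2e^(3t), x_2(t) = 3C_1e^(5t) + C_2e^(3t)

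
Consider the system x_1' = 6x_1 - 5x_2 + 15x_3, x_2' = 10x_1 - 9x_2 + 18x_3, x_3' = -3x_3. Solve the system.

x_1(t) = K_1e^(t) + K_2e^(-4t), x_2(t) = K_1e^(t) + 2K_2e^(-4t) + 3K_3e^(-3t), x_3(t) = K_3e^(-3t)

Coefficient matrix A = [[6, -5, 15], [10, -9, 18], [0, 0, -3]].
det(A - λI) = 0 gives eigenvalues λ = 1, -4, -3.
For λ=1: eigenvector (1,1,0).
For λ=-4: eigenvector (1,2,0).
For λ=-3: eigenvector (0,3,1).
General solution: K_1e^(t)(1,1,0) + K_2e^(-4t)(1,2,0) + K_3e^(-3t)(0,3,1).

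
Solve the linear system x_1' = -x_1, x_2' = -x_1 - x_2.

x_1(t) = C_2e^(-t), x_2(t) = -C_1e^(-t) - C_2te^(-t) + 2C_2e^(-t)

Coefficient matrix A = [[-1, 0], [-1, -1]].
Characteristic polynomial det(A - λI) = λ^2 + 2λ + 1 = 0.
Single eigenvalue λ = -1 with algebraic multiplicity 2.
Eigenvector v = (0,-1); generalized eigenvector w with (A-λI)w=v is (1,2).
General solution: e^(-t)[C_1·v + C_2·(t·v + w)].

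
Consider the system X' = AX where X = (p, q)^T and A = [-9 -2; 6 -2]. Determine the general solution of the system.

Coefficient matrix A = [[-9, -2], [6, -2]].
Characteristic polynomial det(A - λI) = λ^2 + 11λ + 30 = 0.
Eigenvalues λ = -5, -6.
For λ=-5: (A-λI) row 1 is [-4, -2], so an eigenvector is (-1, 2).
For λ=-6: (A-λI) row 1 is [-3, -2], so an eigenvector is (2, -3).
General solution: C_1e^(-5t)(-1,2) + C_2e^(-6t)(2,-3).

p(t) = -C_1e^(-5t) + 2C_2e^(-6t), q(t) = 2C_1e^(-5t) - 3C_2e^(-6t)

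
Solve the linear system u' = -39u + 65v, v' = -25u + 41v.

u(t) = 3C_1e^(t)sin(5t) - 2C_1e^(t)cos(5t) - 2C_2e^(t)sin(5t) - 3C_2e^(t)cos(5t), v(t) = 2C_1e^(t)sin(5t) - C_1e^(t)cos(5t) - C_2e^(t)sin(5t) - 2C_2e^(t)cos(5t)

Coefficient matrix A = [[-39, 65], [-25, 41]].
Characteristic polynomial det(A - λI) = λ^2 - 2λ + 26 = 0.
Eigenvalues λ = 1 ± 5i (complex conjugate pair).
For λ=1+5i: an eigenvector is (-2,-1) - i(3,2) = (-2 - 3i, -1 - 2i).
A real fundamental pair from Re and Im of e^((1+5i)t)v: X_1 = e^(t)(cos(5t)·(-2,-1) + sin(5t)·(3,2)), X_2 = e^(t)(sin(5t)·(-2,-1) - cos(5t)·(3,2)).
General solution: C_1X_1 + C_2X_2.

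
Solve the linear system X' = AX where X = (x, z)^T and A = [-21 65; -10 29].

Coefficient matrix A = [[-21, 65], [-10, 29]].
Characteristic polynomial det(A - λI) = λ^2 - 8λ + 41 = 0.
Eigenvalues λ = 4 ± 5i (complex conjugate pair).
For λ=4+5i: an eigenvector is (-2,-1) - i(-3,-1) = (-2 + 3i, -1 + i).
A real fundamental pair from Re and Im of e^((4+5i)t)v: X_1 = e^(4t)(cos(5t)·(-2,-1) + sin(5t)·(-3,-1)), X_2 = e^(4t)(sin(5t)·(-2,-1) - cos(5t)·(-3,-1)).
General solution: C_1X_1 + C_2X_2.

x(t) = -3C_1e^(4t)sin(5t) - 2C_1e^(4t)cos(5t) - 2C_2e^(4t)sin(5t) + 3C_2e^(4t)cos(5t), z(t) = -C_1e^(4t)sin(5t) - C_1e^(4t)cos(5t) - C_2e^(4t)sin(5t) + C_2e^(4t)cos(5t)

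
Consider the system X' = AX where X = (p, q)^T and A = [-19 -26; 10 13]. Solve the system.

p(t) = 2c_1e^(-3t)sin(2t) + 3c_1e^(-3t)cos(2t) + 3c_2e^(-3t)sin(2t) - 2c_2e^(-3t)cos(2t), q(t) = -c_1e^(-3t)sin(2t) - 2c_1e^(-3t)cos(2t) - 2c_2e^(-3t)sin(2t) + c_2e^(-3t)cos(2t)

Coefficient matrix A = [[-19, -26], [10, 13]].
Characteristic polynomial det(A - λI) = λ^2 + 6λ + 13 = 0.
Eigenvalues λ = -3 ± 2i (complex conjugate pair).
For λ=-3+2i: an eigenvector is (3,-2) - i(2,-1) = (3 - 2i, -2 + i).
A real fundamental pair from Re and Im of e^((-3+2i)t)v: X_1 = e^(-3t)(cos(2t)·(3,-2) + sin(2t)·(2,-1)), X_2 = e^(-3t)(sin(2t)·(3,-2) - cos(2t)·(2,-1)).
General solution: c_1X_1 + c_2X_2.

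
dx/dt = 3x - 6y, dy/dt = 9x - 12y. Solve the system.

x(t) = K_1e^(-3t) + 2K_2e^(-6t), y(t) = K_1e^(-3t) + 3K_2e^(-6t)

Coefficient matrix A = [[3, -6], [9, -12]].
Characteristic polynomial det(A - λI) = λ^2 + 9λ + 18 = 0.
Eigenvalues λ = -3, -6.
For λ=-3: (A-λI) row 1 is [6, -6], so an eigenvector is (1, 1).
For λ=-6: (A-λI) row 1 is [9, -6], so an eigenvector is (2, 3).
General solution: K_1e^(-3t)(1,1) + K_2e^(-6t)(2,3).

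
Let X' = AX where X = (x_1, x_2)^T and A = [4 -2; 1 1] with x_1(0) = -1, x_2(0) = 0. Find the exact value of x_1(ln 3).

-45

A = [[4,-2],[1,1]]; eigenvalues λ = 3, 2.
Eigenvectors: (-2,-1) for λ=3, (1,1) for λ=2.
From the initial condition, c_1 = 1, c_2 = 1.
x_1(ln 3) = (1)(3^3)(-2) + (1)(3^2)(1) = -45.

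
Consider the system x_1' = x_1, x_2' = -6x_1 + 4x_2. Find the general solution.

Coefficient matrix A = [[1, 0], [-6, 4]].
Characteristic polynomial det(A - λI) = λ^2 - 5λ + 4 = 0.
Eigenvalues λ = 4, 1.
For λ=4: (A-λI) row 1 is [-3, 0], so an eigenvector is (0, -1).
For λ=1: (A-λI) row 2 is [-6, 3], so an eigenvector is (-1, -2).
General solution: C_1e^(4t)(0,-1) + C_2e^(t)(-1,-2).

x_1(t) = -C_2e^(t), x_2(t) = -C_1e^(4t) - 2C_2e^(t)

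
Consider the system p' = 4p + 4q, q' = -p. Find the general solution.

Coefficient matrix A = [[4, 4], [-1, 0]].
Characteristic polynomial det(A - λI) = λ^2 - 4λ + 4 = 0.
Single eigenvalue λ = 2 with algebraic multiplicity 2.
Eigenvector v = (2,-1); generalized eigenvector w with (A-λI)w=v is (-1,1).
General solution: e^(2t)[c_1·v + c_2·(t·v + w)].

p(t) = 2c_1e^(2t) + 2c_2te^(2t) - c_2e^(2t), q(t) = -c_1e^(2t) - c_2te^(2t) + c_2e^(2t)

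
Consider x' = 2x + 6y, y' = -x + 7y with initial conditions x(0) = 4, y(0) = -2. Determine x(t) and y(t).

Coefficient matrix A = [[2, 6], [-1, 7]].
Characteristic polynomial det(A - λI) = λ^2 - 9λ + 20 = 0.
Eigenvalues λ = 4, 5.
For λ=4: (A-λI) row 1 is [-2, 6], so an eigenvector is (-3, -1).
For λ=5: (A-λI) row 1 is [-3, 6], so an eigenvector is (-2, -1).
General solution: K_1e^(4t)(-3,-1) + K_2e^(5t)(-2,-1).
Applying x(0)=4, y(0)=-2 gives K_1=-8, K_2=10.

x(t) = -20e^(5t) + 24e^(4t), y(t) = -10e^(5t) + 8e^(4t)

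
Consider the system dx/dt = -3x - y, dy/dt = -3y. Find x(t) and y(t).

x(t) = K_1e^(-3t) + K_2te^(-3t) + 2K_2e^(-3t), y(t) = -K_2e^(-3t)

Coefficient matrix A = [[-3, -1], [0, -3]].
Characteristic polynomial det(A - λI) = λ^2 + 6λ + 9 = 0.
Single eigenvalue λ = -3 with algebraic multiplicity 2.
Eigenvector v = (1,0); generalized eigenvector w with (A-λI)w=v is (2,-1).
General solution: e^(-3t)[K_1·v + K_2·(t·v + w)].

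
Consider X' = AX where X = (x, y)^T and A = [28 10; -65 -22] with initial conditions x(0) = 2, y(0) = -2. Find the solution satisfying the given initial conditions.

Coefficient matrix A = [[28, 10], [-65, -22]].
Characteristic polynomial det(A - λI) = λ^2 - 6λ + 34 = 0.
Eigenvalues λ = 3 ± 5i (complex conjugate pair).
For λ=3+5i: an eigenvector is (1,-2) - i(1,-3) = (1 - i, -2 + 3i).
A real fundamental pair from Re and Im of e^((3+5i)t)v: X_1 = e^(3t)(cos(5t)·(1,-2) + sin(5t)·(1,-3)), X_2 = e^(3t)(sin(5t)·(1,-2) - cos(5t)·(1,-3)).
General solution: K_1X_1 + K_2X_2.
Applying x(0)=2, y(0)=-2 gives K_1=4, K_2=2.

x(t) = 6e^(3t)sin(5t) + 2e^(3t)cos(5t), y(t) = -16e^(3t)sin(5t) - 2e^(3t)cos(5t)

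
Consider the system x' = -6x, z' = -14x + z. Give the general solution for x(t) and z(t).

Coefficient matrix A = [[-6, 0], [-14, 1]].
Characteristic polynomial det(A - λI) = λ^2 + 5λ - 6 = 0.
Eigenvalues λ = -6, 1.
For λ=-6: (A-λI) row 2 is [-14, 7], so an eigenvector is (1, 2).
For λ=1: (A-λI) row 1 is [-7, 0], so an eigenvector is (0, 1).
General solution: K_1e^(-6t)(1,2) + K_2e^(t)(0,1).

x(t) = K_1e^(-6t), z(t) = 2K_1e^(-6t) + K_2e^(t)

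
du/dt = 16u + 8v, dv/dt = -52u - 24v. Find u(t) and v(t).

u(t) = -c_1e^(-4t)sin(4t) + c_1e^(-4t)cos(4t) + c_2e^(-4t)sin(4t) + c_2e^(-4t)cos(4t), v(t) = 2c_1e^(-4t)sin(4t) - 3c_1e^(-4t)cos(4t) - 3c_2e^(-4t)sin(4t) - 2c_2e^(-4t)cos(4t)

Coefficient matrix A = [[16, 8], [-52, -24]].
Characteristic polynomial det(A - λI) = λ^2 + 8λ + 32 = 0.
Eigenvalues λ = -4 ± 4i (complex conjugate pair).
For λ=-4+4i: an eigenvector is (1,-3) - i(-1,2) = (1 + i, -3 - 2i).
A real fundamental pair from Re and Im of e^((-4+4i)t)v: X_1 = e^(-4t)(cos(4t)·(1,-3) + sin(4t)·(-1,2)), X_2 = e^(-4t)(sin(4t)·(1,-3) - cos(4t)·(-1,2)).
General solution: c_1X_1 + c_2X_2.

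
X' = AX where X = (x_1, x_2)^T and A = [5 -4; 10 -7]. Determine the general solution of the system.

Coefficient matrix A = [[5, -4], [10, -7]].
Characteristic polynomial det(A - λI) = λ^2 + 2λ + 5 = 0.
Eigenvalues λ = -1 ± 2i (complex conjugate pair).
For λ=-1+2i: an eigenvector is (1,1) - i(1,2) = (1 - i, 1 - 2i).
A real fundamental pair from Re and Im of e^((-1+2i)t)v: X_1 = e^(-t)(cos(2t)·(1,1) + sin(2t)·(1,2)), X_2 = e^(-t)(sin(2t)·(1,1) - cos(2t)·(1,2)).
General solution: K_1X_1 + K_2X_2.

x_1(t) = K_1e^(-t)sin(2t) + K_1e^(-t)cos(2t) + K_2e^(-t)sin(2t) - K_2e^(-t)cos(2t), x_2(t) = 2K_1e^(-t)sin(2t) + K_1e^(-t)cos(2t) + K_2e^(-t)sin(2t) - 2K_2e^(-t)cos(2t)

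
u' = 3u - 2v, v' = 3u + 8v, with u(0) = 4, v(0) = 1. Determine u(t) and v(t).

Coefficient matrix A = [[3, -2], [3, 8]].
Characteristic polynomial det(A - λI) = λ^2 - 11λ + 30 = 0.
Eigenvalues λ = 6, 5.
For λ=6: (A-λI) row 1 is [-3, -2], so an eigenvector is (2, -3).
For λ=5: (A-λI) row 1 is [-2, -2], so an eigenvector is (1, -1).
General solution: c_1e^(6t)(2,-3) + c_2e^(5t)(1,-1).
Applying u(0)=4, v(0)=1 gives c_1=-5, c_2=14.

u(t) = -10e^(6t) + 14e^(5t), v(t) = 15e^(6t) - 14e^(5t)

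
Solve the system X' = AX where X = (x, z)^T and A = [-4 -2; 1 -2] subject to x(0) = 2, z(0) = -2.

x(t) = 2e^(-3t)sin(t) + 2e^(-3t)cos(t), z(t) = -2e^(-3t)cos(t)

Coefficient matrix A = [[-4, -2], [1, -2]].
Characteristic polynomial det(A - λI) = λ^2 + 6λ + 10 = 0.
Eigenvalues λ = -3 ± i (complex conjugate pair).
For λ=-3+i: an eigenvector is (-1,1) - i(-1,0) = (-1 + i, 1).
A real fundamental pair from Re and Im of e^((-3+i)t)v: X_1 = e^(-3t)(cos(t)·(-1,1) + sin(t)·(-1,0)), X_2 = e^(-3t)(sin(t)·(-1,1) - cos(t)·(-1,0)).
General solution: c_1X_1 + c_2X_2.
Applying x(0)=2, z(0)=-2 gives c_1=-2, c_2=0.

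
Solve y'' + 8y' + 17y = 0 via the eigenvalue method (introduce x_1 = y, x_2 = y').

Let x_1 = y, x_2 = y'. Then x_1' = x_2 and x_2' = -17x_1 - 8x_2.
A = [[0,1],[-17,-8]]; det(A-λI) = λ^2 + 8λ + 17.
Eigenvalues λ = -4 ± i.

y(t) = K_1e^(-4t)cos(t) + K_2e^(-4t)sin(t)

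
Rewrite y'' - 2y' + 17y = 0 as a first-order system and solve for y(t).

y(t) = c_1e^(t)cos(4t) + c_2e^(t)sin(4t)

Let x_1 = y, x_2 = y'. Then x_1' = x_2 and x_2' = -17x_1 + 2x_2.
A = [[0,1],[-17,2]]; det(A-λI) = λ^2 - 2λ + 17.
Eigenvalues λ = 1 ± 4i.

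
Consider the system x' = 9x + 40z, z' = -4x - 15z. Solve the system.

x(t) = 3c_1e^(-3t)sin(4t) + c_1e^(-3t)cos(4t) + c_2e^(-3t)sin(4t) - 3c_2e^(-3t)cos(4t), z(t) = -c_1e^(-3t)sin(4t) + c_2e^(-3t)cos(4t)

Coefficient matrix A = [[9, 40], [-4, -15]].
Characteristic polynomial det(A - λI) = λ^2 + 6λ + 25 = 0.
Eigenvalues λ = -3 ± 4i (complex conjugate pair).
For λ=-3+4i: an eigenvector is (1,0) - i(3,-1) = (1 - 3i, 0 + i).
A real fundamental pair from Re and Im of e^((-3+4i)t)v: X_1 = e^(-3t)(cos(4t)·(1,0) + sin(4t)·(3,-1)), X_2 = e^(-3t)(sin(4t)·(1,0) - cos(4t)·(3,-1)).
General solution: c_1X_1 + c_2X_2.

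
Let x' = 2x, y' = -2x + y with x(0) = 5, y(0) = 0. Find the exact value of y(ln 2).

-20

A = [[2,0],[-2,1]]; eigenvalues λ = 1, 2.
Eigenvectors: (0,1) for λ=1, (-1,2) for λ=2.
From the initial condition, c_1 = 10, c_2 = -5.
y(ln 2) = (10)(2^1)(1) + (-5)(2^2)(2) = -20.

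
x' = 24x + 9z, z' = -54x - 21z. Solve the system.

Coefficient matrix A = [[24, 9], [-54, -21]].
Characteristic polynomial det(A - λI) = λ^2 - 3λ - 18 = 0.
Eigenvalues λ = -3, 6.
For λ=-3: (A-λI) row 1 is [27, 9], so an eigenvector is (-1, 3).
For λ=6: (A-λI) row 1 is [18, 9], so an eigenvector is (1, -2).
General solution: C_1e^(-3t)(-1,3) + C_2e^(6t)(1,-2).

x(t) = -C_1e^(-3t) + C_2e^(6t), z(t) = 3C_1e^(-3t) - 2C_2e^(6t)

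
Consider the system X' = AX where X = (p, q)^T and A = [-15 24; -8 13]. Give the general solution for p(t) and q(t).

Coefficient matrix A = [[-15, 24], [-8, 13]].
Characteristic polynomial det(A - λI) = λ^2 + 2λ - 3 = 0.
Eigenvalues λ = -3, 1.
For λ=-3: (A-λI) row 1 is [-12, 24], so an eigenvector is (-2, -1).
For λ=1: (A-λI) row 1 is [-16, 24], so an eigenvector is (3, 2).
General solution: K_1e^(-3t)(-2,-1) + K_2e^(t)(3,2).

p(t) = -2K_1e^(-3t) + 3K_2e^(t), q(t) = -K_1e^(-3t) + 2K_2e^(t)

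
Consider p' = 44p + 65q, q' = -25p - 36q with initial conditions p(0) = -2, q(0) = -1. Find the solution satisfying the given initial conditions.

Coefficient matrix A = [[44, 65], [-25, -36]].
Characteristic polynomial det(A - λI) = λ^2 - 8λ + 41 = 0.
Eigenvalues λ = 4 ± 5i (complex conjugate pair).
For λ=4+5i: an eigenvector is (3,-2) - i(-2,1) = (3 + 2i, -2 - i).
A real fundamental pair from Re and Im of e^((4+5i)t)v: X_1 = e^(4t)(cos(5t)·(3,-2) + sin(5t)·(-2,1)), X_2 = e^(4t)(sin(5t)·(3,-2) - cos(5t)·(-2,1)).
General solution: K_1X_1 + K_2X_2.
Applying p(0)=-2, q(0)=-1 gives K_1=4, K_2=-7.

p(t) = -29e^(4t)sin(5t) - 2e^(4t)cos(5t), q(t) = 18e^(4t)sin(5t) - e^(4t)cos(5t)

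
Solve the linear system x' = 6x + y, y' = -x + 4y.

x(t) = C_1e^(5t) + C_2te^(5t), y(t) = -C_1e^(5t) - C_2te^(5t) + C_2e^(5t)

Coefficient matrix A = [[6, 1], [-1, 4]].
Characteristic polynomial det(A - λI) = λ^2 - 10λ + 25 = 0.
Single eigenvalue λ = 5 with algebraic multiplicity 2.
Eigenvector v = (1,-1); generalized eigenvector w with (A-λI)w=v is (0,1).
General solution: e^(5t)[C_1·v + C_2·(t·v + w)].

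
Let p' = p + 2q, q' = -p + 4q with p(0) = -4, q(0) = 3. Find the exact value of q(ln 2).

52

A = [[1,2],[-1,4]]; eigenvalues λ = 3, 2.
Eigenvectors: (-1,-1) for λ=3, (-2,-1) for λ=2.
From the initial condition, c_1 = -10, c_2 = 7.
q(ln 2) = (-10)(2^3)(-1) + (7)(2^2)(-1) = 52.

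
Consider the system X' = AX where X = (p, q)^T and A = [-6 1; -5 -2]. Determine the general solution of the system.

Coefficient matrix A = [[-6, 1], [-5, -2]].
Characteristic polynomial det(A - λI) = λ^2 + 8λ + 17 = 0.
Eigenvalues λ = -4 ± i (complex conjugate pair).
For λ=-4+i: an eigenvector is (-1,-2) - i(0,1) = (-1, -2 - i).
A real fundamental pair from Re and Im of e^((-4+i)t)v: X_1 = e^(-4t)(cos(t)·(-1,-2) + sin(t)·(0,1)), X_2 = e^(-4t)(sin(t)·(-1,-2) - cos(t)·(0,1)).
General solution: c_1X_1 + c_2X_2.

p(t) = -c_1e^(-4t)cos(t) - c_2e^(-4t)sin(t), q(t) = c_1e^(-4t)sin(t) - 2c_1e^(-4t)cos(t) - 2c_2e^(-4t)sin(t) - c_2e^(-4t)cos(t)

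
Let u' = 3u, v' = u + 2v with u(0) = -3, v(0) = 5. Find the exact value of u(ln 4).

-192

A = [[3,0],[1,2]]; eigenvalues λ = 3, 2.
Eigenvectors: (1,1) for λ=3, (0,-1) for λ=2.
From the initial condition, c_1 = -3, c_2 = -8.
u(ln 4) = (-3)(4^3)(1) + (-8)(4^2)(0) = -192.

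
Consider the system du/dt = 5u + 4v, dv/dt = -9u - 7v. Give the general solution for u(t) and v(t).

u(t) = 2c_1e^(-t) + 2c_2te^(-t) + c_2e^(-t), v(t) = -3c_1e^(-t) - 3c_2te^(-t) - c_2e^(-t)

Coefficient matrix A = [[5, 4], [-9, -7]].
Characteristic polynomial det(A - λI) = λ^2 + 2λ + 1 = 0.
Single eigenvalue λ = -1 with algebraic multiplicity 2.
Eigenvector v = (2,-3); generalized eigenvector w with (A-λI)w=v is (1,-1).
General solution: e^(-t)[c_1·v + c_2·(t·v + w)].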